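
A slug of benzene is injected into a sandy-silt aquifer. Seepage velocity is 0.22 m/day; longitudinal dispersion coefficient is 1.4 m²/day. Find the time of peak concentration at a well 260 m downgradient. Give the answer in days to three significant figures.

1150 days

For the 1D instantaneous-source solution, setting ∂C/∂t = 0 at fixed x gives v²t² + 2Dt − x² = 0, so t = (√(D² + v²x²) − D)/v².
√(D² + v²x²) = √(1.4² + 0.22² × 260²) = 57.22; v² = 0.0484.
t = (57.22 − 1.4)/0.0484 = 1150 days (vs. the pure-advection estimate x/v = 1180 d).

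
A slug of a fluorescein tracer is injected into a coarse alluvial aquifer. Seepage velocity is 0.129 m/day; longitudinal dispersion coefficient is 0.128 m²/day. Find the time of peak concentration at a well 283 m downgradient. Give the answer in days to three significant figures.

2190 days

For the 1D instantaneous-source solution, setting ∂C/∂t = 0 at fixed x gives v²t² + 2Dt − x² = 0, so t = (√(D² + v²x²) − D)/v².
√(D² + v²x²) = √(0.128² + 0.129² × 283²) = 36.51; v² = 0.016641.
t = (36.51 − 0.128)/0.016641 = 2190 days (vs. the pure-advection estimate x/v = 2190 d).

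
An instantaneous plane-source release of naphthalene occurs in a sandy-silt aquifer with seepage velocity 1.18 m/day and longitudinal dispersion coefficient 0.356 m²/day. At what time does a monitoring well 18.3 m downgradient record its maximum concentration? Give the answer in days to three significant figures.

15.3 days

For the 1D instantaneous-source solution, setting ∂C/∂t = 0 at fixed x gives v²t² + 2Dt − x² = 0, so t = (√(D² + v²x²) − D)/v².
√(D² + v²x²) = √(0.356² + 1.18² × 18.3²) = 21.60; v² = 1.3924.
t = (21.60 − 0.356)/1.3924 = 15.3 days (vs. the pure-advection estimate x/v = 15.5 d).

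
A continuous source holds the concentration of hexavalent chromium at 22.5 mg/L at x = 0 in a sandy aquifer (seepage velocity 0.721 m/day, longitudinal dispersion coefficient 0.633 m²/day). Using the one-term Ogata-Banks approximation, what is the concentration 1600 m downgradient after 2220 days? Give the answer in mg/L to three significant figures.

11.4 mg/L

For a continuous step input, C/C₀ ≈ ½·erfc((x−vt)/(2√(Dt))).
vt = 0.721 × 2220 = 1600.62 m and 2√(Dt) = 2√(0.633 × 2220) = 74.97 m.
Argument (x−vt)/(2√(Dt)) = (1600 − 1600.62)/74.97 = -0.008270; ½·erfc(-0.008270) = 0.5047.
C = 22.5 × 0.5047 = 11.4 mg/L.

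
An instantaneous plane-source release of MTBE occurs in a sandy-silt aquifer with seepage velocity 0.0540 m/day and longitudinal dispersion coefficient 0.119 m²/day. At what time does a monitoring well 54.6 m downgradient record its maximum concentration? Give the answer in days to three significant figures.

971 days

For the 1D instantaneous-source solution, setting ∂C/∂t = 0 at fixed x gives v²t² + 2Dt − x² = 0, so t = (√(D² + v²x²) − D)/v².
√(D² + v²x²) = √(0.119² + 0.0540² × 54.6²) = 2.951; v² = 0.002916.
t = (2.951 − 0.119)/0.002916 = 971 days (vs. the pure-advection estimate x/v = 1010 d).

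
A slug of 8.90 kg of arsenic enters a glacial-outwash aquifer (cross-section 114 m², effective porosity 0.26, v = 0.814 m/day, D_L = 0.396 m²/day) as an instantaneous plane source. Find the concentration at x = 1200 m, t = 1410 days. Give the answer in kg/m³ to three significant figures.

0.00106 kg/m³

For an instantaneous plane source, C(x,t) = M/(n_e·A·√(4πDt)) · exp(−(x−vt)²/(4Dt)), with n_e·A the pore (flow) area.
Plume center vt = 0.814 × 1410 = 1147.74 m, so the well at 1200 m is 52.26 m downgradient of the peak.
√(4πDt) = 83.76 m, giving peak height M/(n_e·A·√(4πDt)) = 8.90/(0.26 × 114 × 83.76) = 0.003585 kg/m³.
(x−vt)²/(4Dt) = (52.26)²/(4 × 0.396 × 1410) = 1.223; exp(−1.223) = 0.2943.
C = 0.003585 × 0.2943 = 0.00106 kg/m³.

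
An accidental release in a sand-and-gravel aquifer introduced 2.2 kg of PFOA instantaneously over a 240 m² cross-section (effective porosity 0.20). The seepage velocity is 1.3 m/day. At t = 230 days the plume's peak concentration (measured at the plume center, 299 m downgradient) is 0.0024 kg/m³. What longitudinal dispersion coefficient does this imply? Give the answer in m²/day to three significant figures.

At the plume center C_max = M/(n_e·A·√(4πDt)), so D = M²/(4πt·(n_e·A·C_max)²).
n_e·A·C_max = 0.20 × 240 × 0.0024 = 0.1152 kg/m.
D = 2.2²/(4π × 230 × 0.1152²) = 0.126 m²/day.

0.126 m²/day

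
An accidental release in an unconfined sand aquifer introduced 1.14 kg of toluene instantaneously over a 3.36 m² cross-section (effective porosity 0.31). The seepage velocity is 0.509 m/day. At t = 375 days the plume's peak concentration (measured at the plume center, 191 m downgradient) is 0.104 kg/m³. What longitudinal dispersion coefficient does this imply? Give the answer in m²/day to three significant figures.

At the plume center C_max = M/(n_e·A·√(4πDt)), so D = M²/(4πt·(n_e·A·C_max)²).
n_e·A·C_max = 0.31 × 3.36 × 0.104 = 0.1083 kg/m.
D = 1.14²/(4π × 375 × 0.1083²) = 0.0235 m²/day.

0.0235 m²/day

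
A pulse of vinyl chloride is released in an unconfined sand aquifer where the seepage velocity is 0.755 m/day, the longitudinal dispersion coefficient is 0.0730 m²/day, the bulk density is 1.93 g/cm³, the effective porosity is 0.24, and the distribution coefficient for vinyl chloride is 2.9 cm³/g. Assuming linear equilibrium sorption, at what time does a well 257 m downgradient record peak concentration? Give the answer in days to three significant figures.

8280 days

Retardation factor R = 1 + ρ_b·K_d/n = 1 + 1.93 × 2.9/0.24 = 24.32.
Sorption retards both mechanisms: v_R = v/R = 0.03104 m/day, D_R = D/R = 0.003002 m²/day.
Peak time from v_R²t² + 2D_R t − x² = 0: t = (√(D_R² + v_R²x²) − D_R)/v_R².
√(D_R² + v_R²x²) = √(0.003002² + 0.03104² × 257²) = 7.977; v_R² = 0.0009635.
t = (7.977 − 0.003002)/0.0009635 = 8280 days.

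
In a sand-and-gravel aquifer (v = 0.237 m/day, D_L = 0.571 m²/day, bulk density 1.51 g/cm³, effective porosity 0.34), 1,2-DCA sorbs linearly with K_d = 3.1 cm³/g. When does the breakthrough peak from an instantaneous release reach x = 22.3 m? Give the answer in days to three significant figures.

1250 days

Retardation factor R = 1 + ρ_b·K_d/n = 1 + 1.51 × 3.1/0.34 = 14.77.
Sorption retards both mechanisms: v_R = v/R = 0.01605 m/day, D_R = D/R = 0.03866 m²/day.
Peak time from v_R²t² + 2D_R t − x² = 0: t = (√(D_R² + v_R²x²) − D_R)/v_R².
√(D_R² + v_R²x²) = √(0.03866² + 0.01605² × 22.3²) = 0.3600; v_R² = 0.0002576.
t = (0.3600 − 0.03866)/0.0002576 = 1250 days.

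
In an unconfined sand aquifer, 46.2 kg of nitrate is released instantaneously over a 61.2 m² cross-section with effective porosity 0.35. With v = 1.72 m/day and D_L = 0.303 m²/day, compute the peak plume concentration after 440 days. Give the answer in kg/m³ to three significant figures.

0.0527 kg/m³

The peak of an instantaneous 1D plume sits at x = vt; there the Gaussian factor is 1 and C_max = M/(n_e·A·√(4πDt)), where n_e·A is the pore area the mass is dissolved in.
√(4πDt) = √(4π × 0.303 × 440) = 40.93 m, so C_max = 46.2/(0.35 × 61.2 × 40.93) = 0.0527 kg/m³.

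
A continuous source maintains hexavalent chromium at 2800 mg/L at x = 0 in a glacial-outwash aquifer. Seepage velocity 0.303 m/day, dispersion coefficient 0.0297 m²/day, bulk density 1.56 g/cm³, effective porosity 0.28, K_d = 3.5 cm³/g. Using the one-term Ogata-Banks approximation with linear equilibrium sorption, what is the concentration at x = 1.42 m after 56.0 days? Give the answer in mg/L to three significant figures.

198 mg/L

Retardation factor R = 1 + ρ_b·K_d/n = 1 + 1.56 × 3.5/0.28 = 20.50.
Sorption retards both mechanisms: v_R = v/R = 0.01478 m/day, D_R = D/R = 0.001449 m²/day.
v_R·t = 0.01478 × 56.0 = 0.82768 m; 2√(D_R t) = 0.5697 m; argument = (1.42 − 0.82768)/0.5697 = 1.040.
C = C₀ × ½·erfc(1.040) = 2800 × 0.07068 = 198 mg/L.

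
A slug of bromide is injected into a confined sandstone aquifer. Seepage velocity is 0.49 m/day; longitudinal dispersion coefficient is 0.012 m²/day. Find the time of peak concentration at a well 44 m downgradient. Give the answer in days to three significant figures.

For the 1D instantaneous-source solution, setting ∂C/∂t = 0 at fixed x gives v²t² + 2Dt − x² = 0, so t = (√(D² + v²x²) − D)/v².
√(D² + v²x²) = √(0.012² + 0.49² × 44²) = 21.56; v² = 0.2401.
t = (21.56 − 0.012)/0.2401 = 89.7 days (vs. the pure-advection estimate x/v = 89.8 d).

89.7 days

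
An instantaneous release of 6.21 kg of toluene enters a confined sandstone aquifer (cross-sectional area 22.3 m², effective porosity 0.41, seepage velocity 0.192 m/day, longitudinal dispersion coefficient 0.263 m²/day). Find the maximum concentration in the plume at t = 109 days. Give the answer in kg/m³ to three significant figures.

0.0358 kg/m³

The peak of an instantaneous 1D plume sits at x = vt; there the Gaussian factor is 1 and C_max = M/(n_e·A·√(4πDt)), where n_e·A is the pore area the mass is dissolved in.
√(4πDt) = √(4π × 0.263 × 109) = 18.98 m, so C_max = 6.21/(0.41 × 22.3 × 18.98) = 0.0358 kg/m³.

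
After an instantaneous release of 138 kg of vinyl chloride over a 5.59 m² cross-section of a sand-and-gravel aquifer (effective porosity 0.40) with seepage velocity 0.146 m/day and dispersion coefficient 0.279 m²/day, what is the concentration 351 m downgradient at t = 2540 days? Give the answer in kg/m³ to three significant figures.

For an instantaneous plane source, C(x,t) = M/(n_e·A·√(4πDt)) · exp(−(x−vt)²/(4Dt)), with n_e·A the pore (flow) area.
Plume center vt = 0.146 × 2540 = 370.84 m, so the well at 351 m is 19.84 m upgradient of the peak.
√(4πDt) = 94.37 m, giving peak height M/(n_e·A·√(4πDt)) = 138/(0.40 × 5.59 × 94.37) = 0.6540 kg/m³.
(x−vt)²/(4Dt) = (-19.84)²/(4 × 0.279 × 2540) = 0.1389; exp(−0.1389) = 0.8703.
C = 0.6540 × 0.8703 = 0.569 kg/m³.

0.569 kg/m³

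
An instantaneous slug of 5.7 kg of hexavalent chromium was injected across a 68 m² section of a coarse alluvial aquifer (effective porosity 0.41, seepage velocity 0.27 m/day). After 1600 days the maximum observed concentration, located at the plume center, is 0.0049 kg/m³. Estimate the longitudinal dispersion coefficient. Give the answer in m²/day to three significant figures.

At the plume center C_max = M/(n_e·A·√(4πDt)), so D = M²/(4πt·(n_e·A·C_max)²).
n_e·A·C_max = 0.41 × 68 × 0.0049 = 0.1366 kg/m.
D = 5.7²/(4π × 1600 × 0.1366²) = 0.0866 m²/day.

0.0866 m²/day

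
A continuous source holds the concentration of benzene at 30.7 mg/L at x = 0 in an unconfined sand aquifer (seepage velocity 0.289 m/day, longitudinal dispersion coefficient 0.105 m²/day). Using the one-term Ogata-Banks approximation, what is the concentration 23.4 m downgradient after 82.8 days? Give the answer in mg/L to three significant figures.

For a continuous step input, C/C₀ ≈ ½·erfc((x−vt)/(2√(Dt))).
vt = 0.289 × 82.8 = 23.9292 m and 2√(Dt) = 2√(0.105 × 82.8) = 5.897 m.
Argument (x−vt)/(2√(Dt)) = (23.4 − 23.9292)/5.897 = -0.08974; ½·erfc(-0.08974) = 0.5505.
C = 30.7 × 0.5505 = 16.9 mg/L.

16.9 mg/L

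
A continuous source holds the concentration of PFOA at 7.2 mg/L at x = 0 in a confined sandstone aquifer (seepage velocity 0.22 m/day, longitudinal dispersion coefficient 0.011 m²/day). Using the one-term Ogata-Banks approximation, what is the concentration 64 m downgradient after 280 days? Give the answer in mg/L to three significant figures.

For a continuous step input, C/C₀ ≈ ½·erfc((x−vt)/(2√(Dt))).
vt = 0.22 × 280 = 61.6 m and 2√(Dt) = 2√(0.011 × 280) = 3.510 m.
Argument (x−vt)/(2√(Dt)) = (64 − 61.6)/3.510 = 0.6838; ½·erfc(0.6838) = 0.1668.
C = 7.2 × 0.1668 = 1.20 mg/L.

1.20 mg/L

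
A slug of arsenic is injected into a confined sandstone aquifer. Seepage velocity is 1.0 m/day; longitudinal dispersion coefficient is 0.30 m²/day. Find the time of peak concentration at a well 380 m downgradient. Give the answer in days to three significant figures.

For the 1D instantaneous-source solution, setting ∂C/∂t = 0 at fixed x gives v²t² + 2Dt − x² = 0, so t = (√(D² + v²x²) − D)/v².
√(D² + v²x²) = √(0.30² + 1.0² × 380²) = 380.0; v² = 1.
t = (380.0 − 0.30)/1 = 380 days (vs. the pure-advection estimate x/v = 380 d).

380 days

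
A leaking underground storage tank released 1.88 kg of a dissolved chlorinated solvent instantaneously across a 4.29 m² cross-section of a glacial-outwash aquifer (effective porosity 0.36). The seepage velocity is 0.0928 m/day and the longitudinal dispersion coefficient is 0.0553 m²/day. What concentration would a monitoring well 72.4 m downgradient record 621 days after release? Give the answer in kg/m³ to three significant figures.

0.0120 kg/m³

For an instantaneous plane source, C(x,t) = M/(n_e·A·√(4πDt)) · exp(−(x−vt)²/(4Dt)), with n_e·A the pore (flow) area.
Plume center vt = 0.0928 × 621 = 57.6288 m, so the well at 72.4 m is 14.7712 m downgradient of the peak.
√(4πDt) = 20.77 m, giving peak height M/(n_e·A·√(4πDt)) = 1.88/(0.36 × 4.29 × 20.77) = 0.05861 kg/m³.
(x−vt)²/(4Dt) = (14.7712)²/(4 × 0.0553 × 621) = 1.588; exp(−1.588) = 0.2043.
C = 0.05861 × 0.2043 = 0.0120 kg/m³.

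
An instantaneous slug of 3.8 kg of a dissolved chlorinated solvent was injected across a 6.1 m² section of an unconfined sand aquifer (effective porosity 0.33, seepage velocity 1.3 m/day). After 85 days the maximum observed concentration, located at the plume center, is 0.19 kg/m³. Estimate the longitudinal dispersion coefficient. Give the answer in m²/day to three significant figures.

0.0924 m²/day

At the plume center C_max = M/(n_e·A·√(4πDt)), so D = M²/(4πt·(n_e·A·C_max)²).
n_e·A·C_max = 0.33 × 6.1 × 0.19 = 0.3825 kg/m.
D = 3.8²/(4π × 85 × 0.3825²) = 0.0924 m²/day.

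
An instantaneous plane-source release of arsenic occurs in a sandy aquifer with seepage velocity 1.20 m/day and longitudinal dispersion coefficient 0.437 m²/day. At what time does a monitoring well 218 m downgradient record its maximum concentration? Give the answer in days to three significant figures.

For the 1D instantaneous-source solution, setting ∂C/∂t = 0 at fixed x gives v²t² + 2Dt − x² = 0, so t = (√(D² + v²x²) − D)/v².
√(D² + v²x²) = √(0.437² + 1.20² × 218²) = 261.6; v² = 1.44.
t = (261.6 − 0.437)/1.44 = 181 days (vs. the pure-advection estimate x/v = 182 d).

181 days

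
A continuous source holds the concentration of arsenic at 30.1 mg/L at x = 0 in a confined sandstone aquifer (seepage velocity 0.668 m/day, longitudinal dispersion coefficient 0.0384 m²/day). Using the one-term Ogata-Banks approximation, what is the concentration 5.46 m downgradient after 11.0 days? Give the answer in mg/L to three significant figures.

For a continuous step input, C/C₀ ≈ ½·erfc((x−vt)/(2√(Dt))).
vt = 0.668 × 11.0 = 7.348 m and 2√(Dt) = 2√(0.0384 × 11.0) = 1.300 m.
Argument (x−vt)/(2√(Dt)) = (5.46 − 7.348)/1.300 = -1.452; ½·erfc(-1.452) = 0.9800.
C = 30.1 × 0.9800 = 29.5 mg/L.

29.5 mg/L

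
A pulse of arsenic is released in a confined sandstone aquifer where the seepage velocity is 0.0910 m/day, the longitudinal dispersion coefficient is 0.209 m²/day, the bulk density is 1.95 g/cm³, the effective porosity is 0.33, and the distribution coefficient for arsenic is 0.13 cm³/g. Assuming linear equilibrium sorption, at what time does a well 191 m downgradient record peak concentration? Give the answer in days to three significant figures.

3670 days

Retardation factor R = 1 + ρ_b·K_d/n = 1 + 1.95 × 0.13/0.33 = 1.768.
Sorption retards both mechanisms: v_R = v/R = 0.05147 m/day, D_R = D/R = 0.1182 m²/day.
Peak time from v_R²t² + 2D_R t − x² = 0: t = (√(D_R² + v_R²x²) − D_R)/v_R².
√(D_R² + v_R²x²) = √(0.1182² + 0.05147² × 191²) = 9.831; v_R² = 0.002649.
t = (9.831 − 0.1182)/0.002649 = 3670 days.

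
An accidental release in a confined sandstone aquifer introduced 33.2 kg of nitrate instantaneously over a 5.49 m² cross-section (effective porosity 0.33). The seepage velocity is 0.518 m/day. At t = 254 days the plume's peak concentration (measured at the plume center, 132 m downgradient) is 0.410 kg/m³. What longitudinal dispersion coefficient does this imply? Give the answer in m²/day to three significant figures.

0.626 m²/day

At the plume center C_max = M/(n_e·A·√(4πDt)), so D = M²/(4πt·(n_e·A·C_max)²).
n_e·A·C_max = 0.33 × 5.49 × 0.410 = 0.7428 kg/m.
D = 33.2²/(4π × 254 × 0.7428²) = 0.626 m²/day.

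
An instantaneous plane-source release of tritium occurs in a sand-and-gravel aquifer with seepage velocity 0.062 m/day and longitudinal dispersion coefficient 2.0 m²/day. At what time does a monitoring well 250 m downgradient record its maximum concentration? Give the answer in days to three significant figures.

For the 1D instantaneous-source solution, setting ∂C/∂t = 0 at fixed x gives v²t² + 2Dt − x² = 0, so t = (√(D² + v²x²) − D)/v².
√(D² + v²x²) = √(2.0² + 0.062² × 250²) = 15.63; v² = 0.003844.
t = (15.63 − 2.0)/0.003844 = 3550 days (vs. the pure-advection estimate x/v = 4030 d).

3550 days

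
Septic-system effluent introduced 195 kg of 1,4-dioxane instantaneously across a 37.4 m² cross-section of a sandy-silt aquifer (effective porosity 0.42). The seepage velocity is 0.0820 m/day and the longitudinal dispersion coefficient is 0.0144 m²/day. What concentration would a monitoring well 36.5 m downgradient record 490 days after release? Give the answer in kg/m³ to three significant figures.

0.816 kg/m³

For an instantaneous plane source, C(x,t) = M/(n_e·A·√(4πDt)) · exp(−(x−vt)²/(4Dt)), with n_e·A the pore (flow) area.
Plume center vt = 0.0820 × 490 = 40.18 m, so the well at 36.5 m is 3.68 m upgradient of the peak.
√(4πDt) = 9.416 m, giving peak height M/(n_e·A·√(4πDt)) = 195/(0.42 × 37.4 × 9.416) = 1.318 kg/m³.
(x−vt)²/(4Dt) = (-3.68)²/(4 × 0.0144 × 490) = 0.4798; exp(−0.4798) = 0.6189.
C = 1.318 × 0.6189 = 0.816 kg/m³.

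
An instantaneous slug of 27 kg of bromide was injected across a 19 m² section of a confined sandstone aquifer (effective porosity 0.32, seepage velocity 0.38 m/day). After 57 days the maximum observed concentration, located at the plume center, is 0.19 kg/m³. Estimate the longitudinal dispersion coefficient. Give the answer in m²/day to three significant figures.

0.763 m²/day

At the plume center C_max = M/(n_e·A·√(4πDt)), so D = M²/(4πt·(n_e·A·C_max)²).
n_e·A·C_max = 0.32 × 19 × 0.19 = 1.155 kg/m.
D = 27²/(4π × 57 × 1.155²) = 0.763 m²/day.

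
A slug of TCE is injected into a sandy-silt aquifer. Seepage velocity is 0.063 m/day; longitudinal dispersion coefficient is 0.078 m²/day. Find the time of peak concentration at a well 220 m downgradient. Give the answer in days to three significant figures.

3470 days

For the 1D instantaneous-source solution, setting ∂C/∂t = 0 at fixed x gives v²t² + 2Dt − x² = 0, so t = (√(D² + v²x²) − D)/v².
√(D² + v²x²) = √(0.078² + 0.063² × 220²) = 13.86; v² = 0.003969.
t = (13.86 − 0.078)/0.003969 = 3470 days (vs. the pure-advection estimate x/v = 3490 d).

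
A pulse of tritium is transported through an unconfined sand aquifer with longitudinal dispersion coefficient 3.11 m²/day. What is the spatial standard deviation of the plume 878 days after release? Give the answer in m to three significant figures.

Dispersive spreading gives a Gaussian with σ² = 2Dt; advection only shifts the center.
σ = √(2 × 3.11 × 878) = 73.9 m.

73.9 m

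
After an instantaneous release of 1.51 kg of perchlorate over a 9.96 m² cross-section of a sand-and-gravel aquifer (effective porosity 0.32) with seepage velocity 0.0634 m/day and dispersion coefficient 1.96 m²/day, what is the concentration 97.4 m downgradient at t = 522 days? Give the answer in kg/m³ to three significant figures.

For an instantaneous plane source, C(x,t) = M/(n_e·A·√(4πDt)) · exp(−(x−vt)²/(4Dt)), with n_e·A the pore (flow) area.
Plume center vt = 0.0634 × 522 = 33.0948 m, so the well at 97.4 m is 64.3052 m downgradient of the peak.
√(4πDt) = 113.4 m, giving peak height M/(n_e·A·√(4πDt)) = 1.51/(0.32 × 9.96 × 113.4) = 0.004178 kg/m³.
(x−vt)²/(4Dt) = (64.3052)²/(4 × 1.96 × 522) = 1.010; exp(−1.010) = 0.3642.
C = 0.004178 × 0.3642 = 0.00152 kg/m³.

0.00152 kg/m³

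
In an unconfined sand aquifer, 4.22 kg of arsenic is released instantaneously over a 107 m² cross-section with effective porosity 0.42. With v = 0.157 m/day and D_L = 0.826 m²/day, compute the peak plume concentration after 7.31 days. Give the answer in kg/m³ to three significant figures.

0.0108 kg/m³

The peak of an instantaneous 1D plume sits at x = vt; there the Gaussian factor is 1 and C_max = M/(n_e·A·√(4πDt)), where n_e·A is the pore area the mass is dissolved in.
√(4πDt) = √(4π × 0.826 × 7.31) = 8.711 m, so C_max = 4.22/(0.42 × 107 × 8.711) = 0.0108 kg/m³.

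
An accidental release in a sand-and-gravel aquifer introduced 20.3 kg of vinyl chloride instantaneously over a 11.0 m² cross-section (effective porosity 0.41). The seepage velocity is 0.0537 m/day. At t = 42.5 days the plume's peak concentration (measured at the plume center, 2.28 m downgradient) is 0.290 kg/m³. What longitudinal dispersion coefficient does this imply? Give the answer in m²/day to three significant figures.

0.451 m²/day

At the plume center C_max = M/(n_e·A·√(4πDt)), so D = M²/(4πt·(n_e·A·C_max)²).
n_e·A·C_max = 0.41 × 11.0 × 0.290 = 1.308 kg/m.
D = 20.3²/(4π × 42.5 × 1.308²) = 0.451 m²/day.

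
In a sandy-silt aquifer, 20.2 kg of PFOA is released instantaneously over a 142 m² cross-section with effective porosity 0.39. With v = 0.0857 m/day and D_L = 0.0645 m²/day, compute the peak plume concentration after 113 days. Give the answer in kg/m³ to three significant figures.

0.0381 kg/m³

The peak of an instantaneous 1D plume sits at x = vt; there the Gaussian factor is 1 and C_max = M/(n_e·A·√(4πDt)), where n_e·A is the pore area the mass is dissolved in.
√(4πDt) = √(4π × 0.0645 × 113) = 9.570 m, so C_max = 20.2/(0.39 × 142 × 9.570) = 0.0381 kg/m³.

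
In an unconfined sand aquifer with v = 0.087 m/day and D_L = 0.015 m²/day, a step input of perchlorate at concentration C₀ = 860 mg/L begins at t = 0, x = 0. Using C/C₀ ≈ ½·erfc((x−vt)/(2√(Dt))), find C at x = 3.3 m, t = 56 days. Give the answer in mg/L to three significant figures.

For a continuous step input, C/C₀ ≈ ½·erfc((x−vt)/(2√(Dt))).
vt = 0.087 × 56 = 4.872 m and 2√(Dt) = 2√(0.015 × 56) = 1.833 m.
Argument (x−vt)/(2√(Dt)) = (3.3 − 4.872)/1.833 = -0.8576; ½·erfc(-0.8576) = 0.8874.
C = 860 × 0.8874 = 763 mg/L.

763 mg/L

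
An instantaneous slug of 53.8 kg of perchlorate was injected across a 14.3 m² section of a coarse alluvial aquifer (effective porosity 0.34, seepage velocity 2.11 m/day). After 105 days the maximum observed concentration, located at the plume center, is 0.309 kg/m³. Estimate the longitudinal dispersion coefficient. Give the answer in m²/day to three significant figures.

At the plume center C_max = M/(n_e·A·√(4πDt)), so D = M²/(4πt·(n_e·A·C_max)²).
n_e·A·C_max = 0.34 × 14.3 × 0.309 = 1.502 kg/m.
D = 53.8²/(4π × 105 × 1.502²) = 0.972 m²/day.

0.972 m²/day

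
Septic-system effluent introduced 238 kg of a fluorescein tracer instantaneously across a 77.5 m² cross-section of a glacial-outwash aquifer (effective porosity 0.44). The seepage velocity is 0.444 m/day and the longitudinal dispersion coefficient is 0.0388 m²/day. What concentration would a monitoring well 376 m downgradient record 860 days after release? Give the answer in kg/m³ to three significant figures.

For an instantaneous plane source, C(x,t) = M/(n_e·A·√(4πDt)) · exp(−(x−vt)²/(4Dt)), with n_e·A the pore (flow) area.
Plume center vt = 0.444 × 860 = 381.84 m, so the well at 376 m is 5.84 m upgradient of the peak.
√(4πDt) = 20.48 m, giving peak height M/(n_e·A·√(4πDt)) = 238/(0.44 × 77.5 × 20.48) = 0.3408 kg/m³.
(x−vt)²/(4Dt) = (-5.84)²/(4 × 0.0388 × 860) = 0.2555; exp(−0.2555) = 0.7745.
C = 0.3408 × 0.7745 = 0.264 kg/m³.

0.264 kg/m³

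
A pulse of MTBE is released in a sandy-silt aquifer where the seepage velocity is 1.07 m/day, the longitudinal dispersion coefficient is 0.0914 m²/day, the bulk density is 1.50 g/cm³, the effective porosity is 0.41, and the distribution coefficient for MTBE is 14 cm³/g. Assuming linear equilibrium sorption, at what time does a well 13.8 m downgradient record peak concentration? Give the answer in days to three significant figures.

669 days

Retardation factor R = 1 + ρ_b·K_d/n = 1 + 1.50 × 14/0.41 = 52.22.
Sorption retards both mechanisms: v_R = v/R = 0.02049 m/day, D_R = D/R = 0.001750 m²/day.
Peak time from v_R²t² + 2D_R t − x² = 0: t = (√(D_R² + v_R²x²) − D_R)/v_R².
√(D_R² + v_R²x²) = √(0.001750² + 0.02049² × 13.8²) = 0.2828; v_R² = 0.0004198.
t = (0.2828 − 0.001750)/0.0004198 = 669 days.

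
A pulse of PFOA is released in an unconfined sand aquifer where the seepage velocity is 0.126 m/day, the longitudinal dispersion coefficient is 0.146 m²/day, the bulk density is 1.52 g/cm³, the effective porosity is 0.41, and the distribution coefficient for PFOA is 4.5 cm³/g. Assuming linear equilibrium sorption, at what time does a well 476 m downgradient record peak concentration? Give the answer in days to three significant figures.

66600 days

Retardation factor R = 1 + ρ_b·K_d/n = 1 + 1.52 × 4.5/0.41 = 17.68.
Sorption retards both mechanisms: v_R = v/R = 0.007127 m/day, D_R = D/R = 0.008258 m²/day.
Peak time from v_R²t² + 2D_R t − x² = 0: t = (√(D_R² + v_R²x²) − D_R)/v_R².
√(D_R² + v_R²x²) = √(0.008258² + 0.007127² × 476²) = 3.392; v_R² = 5.079e-05.
t = (3.392 − 0.008258)/5.079e-05 = 66600 days.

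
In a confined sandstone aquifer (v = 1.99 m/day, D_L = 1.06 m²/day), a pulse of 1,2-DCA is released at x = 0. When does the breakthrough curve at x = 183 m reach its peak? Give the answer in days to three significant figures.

For the 1D instantaneous-source solution, setting ∂C/∂t = 0 at fixed x gives v²t² + 2Dt − x² = 0, so t = (√(D² + v²x²) − D)/v².
√(D² + v²x²) = √(1.06² + 1.99² × 183²) = 364.2; v² = 3.9601.
t = (364.2 − 1.06)/3.9601 = 91.7 days (vs. the pure-advection estimate x/v = 92.0 d).

91.7 days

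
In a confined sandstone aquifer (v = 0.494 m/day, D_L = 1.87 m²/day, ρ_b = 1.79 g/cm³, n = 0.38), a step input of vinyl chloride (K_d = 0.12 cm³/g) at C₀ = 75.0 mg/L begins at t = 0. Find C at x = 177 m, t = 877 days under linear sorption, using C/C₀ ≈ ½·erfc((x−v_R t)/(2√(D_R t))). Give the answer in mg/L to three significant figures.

Retardation factor R = 1 + ρ_b·K_d/n = 1 + 1.79 × 0.12/0.38 = 1.565.
Sorption retards both mechanisms: v_R = v/R = 0.3157 m/day, D_R = D/R = 1.195 m²/day.
v_R·t = 0.3157 × 877 = 276.8689 m; 2√(D_R t) = 64.75 m; argument = (177 − 276.8689)/64.75 = -1.542.
C = C₀ × ½·erfc(-1.542) = 75.0 × 0.9854 = 73.9 mg/L.

73.9 mg/L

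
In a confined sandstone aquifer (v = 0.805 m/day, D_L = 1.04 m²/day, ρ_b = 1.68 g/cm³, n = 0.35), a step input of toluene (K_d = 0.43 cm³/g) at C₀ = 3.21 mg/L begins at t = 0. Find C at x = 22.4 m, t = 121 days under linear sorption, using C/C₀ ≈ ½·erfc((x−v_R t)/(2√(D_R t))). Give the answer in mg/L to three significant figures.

2.73 mg/L

Retardation factor R = 1 + ρ_b·K_d/n = 1 + 1.68 × 0.43/0.35 = 3.064.
Sorption retards both mechanisms: v_R = v/R = 0.2627 m/day, D_R = D/R = 0.3394 m²/day.
v_R·t = 0.2627 × 121 = 31.7867 m; 2√(D_R t) = 12.82 m; argument = (22.4 − 31.7867)/12.82 = -0.7322.
C = C₀ × ½·erfc(-0.7322) = 3.21 × 0.8498 = 2.73 mg/L.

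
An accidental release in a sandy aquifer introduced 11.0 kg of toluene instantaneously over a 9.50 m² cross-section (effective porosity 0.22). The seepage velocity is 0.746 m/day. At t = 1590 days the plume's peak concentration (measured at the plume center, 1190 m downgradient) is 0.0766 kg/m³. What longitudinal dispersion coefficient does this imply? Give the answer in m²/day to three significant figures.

At the plume center C_max = M/(n_e·A·√(4πDt)), so D = M²/(4πt·(n_e·A·C_max)²).
n_e·A·C_max = 0.22 × 9.50 × 0.0766 = 0.1601 kg/m.
D = 11.0²/(4π × 1590 × 0.1601²) = 0.236 m²/day.

0.236 m²/day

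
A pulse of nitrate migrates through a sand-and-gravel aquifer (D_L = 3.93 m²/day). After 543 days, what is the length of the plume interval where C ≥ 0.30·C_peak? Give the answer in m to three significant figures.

The plume is Gaussian with σ = √(2Dt) = √(2 × 3.93 × 543) = 65.33 m.
C/C_peak = exp(−Δx²/(2σ²)) = 0.30 ⇒ Δx = σ·√(−2 ln 0.30) = 65.33 × 1.552 = 101.4 m.
Width = 2Δx = 203 m.

203 m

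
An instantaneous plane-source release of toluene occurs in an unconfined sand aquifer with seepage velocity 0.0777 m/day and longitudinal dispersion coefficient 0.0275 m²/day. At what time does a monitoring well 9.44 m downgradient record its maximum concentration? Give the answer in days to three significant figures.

117 days

For the 1D instantaneous-source solution, setting ∂C/∂t = 0 at fixed x gives v²t² + 2Dt − x² = 0, so t = (√(D² + v²x²) − D)/v².
√(D² + v²x²) = √(0.0275² + 0.0777² × 9.44²) = 0.7340; v² = 0.00603729.
t = (0.7340 − 0.0275)/0.00603729 = 117 days (vs. the pure-advection estimate x/v = 121 d).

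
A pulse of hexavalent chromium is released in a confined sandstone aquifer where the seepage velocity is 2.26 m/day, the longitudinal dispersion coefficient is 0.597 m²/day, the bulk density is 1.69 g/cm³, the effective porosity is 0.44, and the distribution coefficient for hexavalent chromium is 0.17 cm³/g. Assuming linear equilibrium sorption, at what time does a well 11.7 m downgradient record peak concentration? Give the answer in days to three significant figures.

8.37 days

Retardation factor R = 1 + ρ_b·K_d/n = 1 + 1.69 × 0.17/0.44 = 1.653.
Sorption retards both mechanisms: v_R = v/R = 1.367 m/day, D_R = D/R = 0.3612 m²/day.
Peak time from v_R²t² + 2D_R t − x² = 0: t = (√(D_R² + v_R²x²) − D_R)/v_R².
√(D_R² + v_R²x²) = √(0.3612² + 1.367² × 11.7²) = 16.00; v_R² = 1.869.
t = (16.00 − 0.3612)/1.869 = 8.37 days.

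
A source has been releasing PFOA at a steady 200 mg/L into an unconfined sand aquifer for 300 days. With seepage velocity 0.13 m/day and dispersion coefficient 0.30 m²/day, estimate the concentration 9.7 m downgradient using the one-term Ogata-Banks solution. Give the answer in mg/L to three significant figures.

197 mg/L

For a continuous step input, C/C₀ ≈ ½·erfc((x−vt)/(2√(Dt))).
vt = 0.13 × 300 = 39 m and 2√(Dt) = 2√(0.30 × 300) = 18.97 m.
Argument (x−vt)/(2√(Dt)) = (9.7 − 39)/18.97 = -1.545; ½·erfc(-1.545) = 0.9856.
C = 200 × 0.9856 = 197 mg/L.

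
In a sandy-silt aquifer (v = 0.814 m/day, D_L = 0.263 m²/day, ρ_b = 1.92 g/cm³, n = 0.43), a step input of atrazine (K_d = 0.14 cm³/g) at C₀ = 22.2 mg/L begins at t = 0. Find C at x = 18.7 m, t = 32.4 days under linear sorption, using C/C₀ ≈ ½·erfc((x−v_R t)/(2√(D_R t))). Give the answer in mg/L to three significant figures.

4.94 mg/L

Retardation factor R = 1 + ρ_b·K_d/n = 1 + 1.92 × 0.14/0.43 = 1.625.
Sorption retards both mechanisms: v_R = v/R = 0.5009 m/day, D_R = D/R = 0.1618 m²/day.
v_R·t = 0.5009 × 32.4 = 16.22916 m; 2√(D_R t) = 4.579 m; argument = (18.7 − 16.22916)/4.579 = 0.5396.
C = C₀ × ½·erfc(0.5396) = 22.2 × 0.2227 = 4.94 mg/L.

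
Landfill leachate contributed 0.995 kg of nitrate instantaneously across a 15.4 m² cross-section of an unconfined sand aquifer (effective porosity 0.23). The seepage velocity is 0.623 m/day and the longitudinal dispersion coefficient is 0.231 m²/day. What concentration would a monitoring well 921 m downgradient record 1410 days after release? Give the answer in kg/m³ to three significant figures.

0.00109 kg/m³

For an instantaneous plane source, C(x,t) = M/(n_e·A·√(4πDt)) · exp(−(x−vt)²/(4Dt)), with n_e·A the pore (flow) area.
Plume center vt = 0.623 × 1410 = 878.43 m, so the well at 921 m is 42.57 m downgradient of the peak.
√(4πDt) = 63.98 m, giving peak height M/(n_e·A·√(4πDt)) = 0.995/(0.23 × 15.4 × 63.98) = 0.004391 kg/m³.
(x−vt)²/(4Dt) = (42.57)²/(4 × 0.231 × 1410) = 1.391; exp(−1.391) = 0.2488.
C = 0.004391 × 0.2488 = 0.00109 kg/m³.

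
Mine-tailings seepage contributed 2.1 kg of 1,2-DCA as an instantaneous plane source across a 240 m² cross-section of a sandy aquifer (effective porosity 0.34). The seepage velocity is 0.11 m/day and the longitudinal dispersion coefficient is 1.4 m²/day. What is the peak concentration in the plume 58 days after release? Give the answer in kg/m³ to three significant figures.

0.000806 kg/m³

The peak of an instantaneous 1D plume sits at x = vt; there the Gaussian factor is 1 and C_max = M/(n_e·A·√(4πDt)), where n_e·A is the pore area the mass is dissolved in.
√(4πDt) = √(4π × 1.4 × 58) = 31.94 m, so C_max = 2.1/(0.34 × 240 × 31.94) = 0.000806 kg/m³.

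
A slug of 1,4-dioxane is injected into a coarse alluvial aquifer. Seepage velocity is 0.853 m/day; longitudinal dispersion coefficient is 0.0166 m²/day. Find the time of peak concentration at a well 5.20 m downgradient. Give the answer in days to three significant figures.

6.07 days

For the 1D instantaneous-source solution, setting ∂C/∂t = 0 at fixed x gives v²t² + 2Dt − x² = 0, so t = (√(D² + v²x²) − D)/v².
√(D² + v²x²) = √(0.0166² + 0.853² × 5.20²) = 4.436; v² = 0.727609.
t = (4.436 − 0.0166)/0.727609 = 6.07 days (vs. the pure-advection estimate x/v = 6.10 d).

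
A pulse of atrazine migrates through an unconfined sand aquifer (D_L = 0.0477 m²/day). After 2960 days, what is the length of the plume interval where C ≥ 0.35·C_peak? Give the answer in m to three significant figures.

48.7 m

The plume is Gaussian with σ = √(2Dt) = √(2 × 0.0477 × 2960) = 16.80 m.
C/C_peak = exp(−Δx²/(2σ²)) = 0.35 ⇒ Δx = σ·√(−2 ln 0.35) = 16.80 × 1.449 = 24.34 m.
Width = 2Δx = 48.7 m.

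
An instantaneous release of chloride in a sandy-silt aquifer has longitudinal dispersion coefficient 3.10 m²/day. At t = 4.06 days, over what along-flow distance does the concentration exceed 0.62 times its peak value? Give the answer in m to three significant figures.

The plume is Gaussian with σ = √(2Dt) = √(2 × 3.10 × 4.06) = 5.017 m.
C/C_peak = exp(−Δx²/(2σ²)) = 0.62 ⇒ Δx = σ·√(−2 ln 0.62) = 5.017 × 0.9778 = 4.906 m.
Width = 2Δx = 9.81 m.

9.81 m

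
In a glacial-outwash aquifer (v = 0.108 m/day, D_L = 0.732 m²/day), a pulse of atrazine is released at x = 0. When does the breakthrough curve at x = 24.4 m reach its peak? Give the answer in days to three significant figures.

For the 1D instantaneous-source solution, setting ∂C/∂t = 0 at fixed x gives v²t² + 2Dt − x² = 0, so t = (√(D² + v²x²) − D)/v².
√(D² + v²x²) = √(0.732² + 0.108² × 24.4²) = 2.735; v² = 0.011664.
t = (2.735 − 0.732)/0.011664 = 172 days (vs. the pure-advection estimate x/v = 226 d).

172 days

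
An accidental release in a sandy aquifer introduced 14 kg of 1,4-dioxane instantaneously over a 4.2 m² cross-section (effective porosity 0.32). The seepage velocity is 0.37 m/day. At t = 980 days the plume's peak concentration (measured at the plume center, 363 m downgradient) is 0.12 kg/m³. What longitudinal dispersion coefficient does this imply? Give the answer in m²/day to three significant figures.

At the plume center C_max = M/(n_e·A·√(4πDt)), so D = M²/(4πt·(n_e·A·C_max)²).
n_e·A·C_max = 0.32 × 4.2 × 0.12 = 0.1613 kg/m.
D = 14²/(4π × 980 × 0.1613²) = 0.612 m²/day.

0.612 m²/day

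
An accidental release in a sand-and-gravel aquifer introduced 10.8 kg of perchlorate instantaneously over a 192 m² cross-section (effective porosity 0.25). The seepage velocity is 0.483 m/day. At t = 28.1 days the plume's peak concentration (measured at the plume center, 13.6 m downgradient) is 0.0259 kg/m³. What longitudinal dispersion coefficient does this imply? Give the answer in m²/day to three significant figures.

At the plume center C_max = M/(n_e·A·√(4πDt)), so D = M²/(4πt·(n_e·A·C_max)²).
n_e·A·C_max = 0.25 × 192 × 0.0259 = 1.243 kg/m.
D = 10.8²/(4π × 28.1 × 1.243²) = 0.214 m²/day.

0.214 m²/day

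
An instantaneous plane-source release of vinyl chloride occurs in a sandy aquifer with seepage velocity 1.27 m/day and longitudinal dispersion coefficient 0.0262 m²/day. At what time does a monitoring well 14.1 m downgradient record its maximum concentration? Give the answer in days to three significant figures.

For the 1D instantaneous-source solution, setting ∂C/∂t = 0 at fixed x gives v²t² + 2Dt − x² = 0, so t = (√(D² + v²x²) − D)/v².
√(D² + v²x²) = √(0.0262² + 1.27² × 14.1²) = 17.91; v² = 1.6129.
t = (17.91 − 0.0262)/1.6129 = 11.1 days (vs. the pure-advection estimate x/v = 11.1 d).

11.1 days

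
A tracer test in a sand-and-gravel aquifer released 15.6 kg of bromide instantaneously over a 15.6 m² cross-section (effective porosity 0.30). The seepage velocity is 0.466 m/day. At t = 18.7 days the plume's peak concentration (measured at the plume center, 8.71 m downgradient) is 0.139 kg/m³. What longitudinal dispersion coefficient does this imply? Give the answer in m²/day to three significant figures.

At the plume center C_max = M/(n_e·A·√(4πDt)), so D = M²/(4πt·(n_e·A·C_max)²).
n_e·A·C_max = 0.30 × 15.6 × 0.139 = 0.6505 kg/m.
D = 15.6²/(4π × 18.7 × 0.6505²) = 2.45 m²/day.

2.45 m²/day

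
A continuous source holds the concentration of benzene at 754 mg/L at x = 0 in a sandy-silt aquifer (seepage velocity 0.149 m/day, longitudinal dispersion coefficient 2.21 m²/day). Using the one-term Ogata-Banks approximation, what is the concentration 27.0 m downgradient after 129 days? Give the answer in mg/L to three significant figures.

For a continuous step input, C/C₀ ≈ ½·erfc((x−vt)/(2√(Dt))).
vt = 0.149 × 129 = 19.221 m and 2√(Dt) = 2√(2.21 × 129) = 33.77 m.
Argument (x−vt)/(2√(Dt)) = (27.0 − 19.221)/33.77 = 0.2304; ½·erfc(0.2304) = 0.3723.
C = 754 × 0.3723 = 281 mg/L.

281 mg/L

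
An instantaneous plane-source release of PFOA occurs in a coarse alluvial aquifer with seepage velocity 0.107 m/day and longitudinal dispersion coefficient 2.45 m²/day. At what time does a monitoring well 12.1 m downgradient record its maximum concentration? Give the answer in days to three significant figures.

28.0 days

For the 1D instantaneous-source solution, setting ∂C/∂t = 0 at fixed x gives v²t² + 2Dt − x² = 0, so t = (√(D² + v²x²) − D)/v².
√(D² + v²x²) = √(2.45² + 0.107² × 12.1²) = 2.771; v² = 0.011449.
t = (2.771 − 2.45)/0.011449 = 28.0 days (vs. the pure-advection estimate x/v = 113 d).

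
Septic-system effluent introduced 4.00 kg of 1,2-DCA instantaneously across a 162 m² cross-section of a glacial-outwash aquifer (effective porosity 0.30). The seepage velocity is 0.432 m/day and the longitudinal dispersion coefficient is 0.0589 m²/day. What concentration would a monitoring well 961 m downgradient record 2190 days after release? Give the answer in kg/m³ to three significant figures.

For an instantaneous plane source, C(x,t) = M/(n_e·A·√(4πDt)) · exp(−(x−vt)²/(4Dt)), with n_e·A the pore (flow) area.
Plume center vt = 0.432 × 2190 = 946.08 m, so the well at 961 m is 14.92 m downgradient of the peak.
√(4πDt) = 40.26 m, giving peak height M/(n_e·A·√(4πDt)) = 4.00/(0.30 × 162 × 40.26) = 0.002044 kg/m³.
(x−vt)²/(4Dt) = (14.92)²/(4 × 0.0589 × 2190) = 0.4314; exp(−0.4314) = 0.6496.
C = 0.002044 × 0.6496 = 0.00133 kg/m³.

0.00133 kg/m³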